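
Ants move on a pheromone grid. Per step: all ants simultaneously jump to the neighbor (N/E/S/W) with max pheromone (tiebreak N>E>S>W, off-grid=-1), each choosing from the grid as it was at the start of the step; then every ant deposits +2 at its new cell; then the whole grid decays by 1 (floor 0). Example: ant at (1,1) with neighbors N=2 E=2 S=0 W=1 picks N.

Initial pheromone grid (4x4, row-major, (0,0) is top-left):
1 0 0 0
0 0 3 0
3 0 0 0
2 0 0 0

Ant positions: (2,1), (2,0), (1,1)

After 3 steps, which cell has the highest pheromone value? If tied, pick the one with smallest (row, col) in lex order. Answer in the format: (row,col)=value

Answer: (2,0)=6

Derivation:
Step 1: ant0:(2,1)->W->(2,0) | ant1:(2,0)->S->(3,0) | ant2:(1,1)->E->(1,2)
  grid max=4 at (1,2)
Step 2: ant0:(2,0)->S->(3,0) | ant1:(3,0)->N->(2,0) | ant2:(1,2)->N->(0,2)
  grid max=5 at (2,0)
Step 3: ant0:(3,0)->N->(2,0) | ant1:(2,0)->S->(3,0) | ant2:(0,2)->S->(1,2)
  grid max=6 at (2,0)
Final grid:
  0 0 0 0
  0 0 4 0
  6 0 0 0
  5 0 0 0
Max pheromone 6 at (2,0)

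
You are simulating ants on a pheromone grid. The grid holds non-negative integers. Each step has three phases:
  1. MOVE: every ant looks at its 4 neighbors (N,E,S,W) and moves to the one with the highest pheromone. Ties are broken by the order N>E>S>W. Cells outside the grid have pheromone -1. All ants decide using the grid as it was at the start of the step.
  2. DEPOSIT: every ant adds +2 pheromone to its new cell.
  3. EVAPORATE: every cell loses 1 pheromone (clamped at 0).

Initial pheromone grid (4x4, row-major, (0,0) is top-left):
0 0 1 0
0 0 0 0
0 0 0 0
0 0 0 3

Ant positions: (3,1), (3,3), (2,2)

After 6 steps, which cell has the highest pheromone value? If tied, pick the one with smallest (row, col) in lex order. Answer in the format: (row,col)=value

Step 1: ant0:(3,1)->N->(2,1) | ant1:(3,3)->N->(2,3) | ant2:(2,2)->N->(1,2)
  grid max=2 at (3,3)
Step 2: ant0:(2,1)->N->(1,1) | ant1:(2,3)->S->(3,3) | ant2:(1,2)->N->(0,2)
  grid max=3 at (3,3)
Step 3: ant0:(1,1)->N->(0,1) | ant1:(3,3)->N->(2,3) | ant2:(0,2)->E->(0,3)
  grid max=2 at (3,3)
Step 4: ant0:(0,1)->E->(0,2) | ant1:(2,3)->S->(3,3) | ant2:(0,3)->S->(1,3)
  grid max=3 at (3,3)
Step 5: ant0:(0,2)->E->(0,3) | ant1:(3,3)->N->(2,3) | ant2:(1,3)->N->(0,3)
  grid max=3 at (0,3)
Step 6: ant0:(0,3)->S->(1,3) | ant1:(2,3)->S->(3,3) | ant2:(0,3)->S->(1,3)
  grid max=3 at (1,3)
Final grid:
  0 0 0 2
  0 0 0 3
  0 0 0 0
  0 0 0 3
Max pheromone 3 at (1,3)

Answer: (1,3)=3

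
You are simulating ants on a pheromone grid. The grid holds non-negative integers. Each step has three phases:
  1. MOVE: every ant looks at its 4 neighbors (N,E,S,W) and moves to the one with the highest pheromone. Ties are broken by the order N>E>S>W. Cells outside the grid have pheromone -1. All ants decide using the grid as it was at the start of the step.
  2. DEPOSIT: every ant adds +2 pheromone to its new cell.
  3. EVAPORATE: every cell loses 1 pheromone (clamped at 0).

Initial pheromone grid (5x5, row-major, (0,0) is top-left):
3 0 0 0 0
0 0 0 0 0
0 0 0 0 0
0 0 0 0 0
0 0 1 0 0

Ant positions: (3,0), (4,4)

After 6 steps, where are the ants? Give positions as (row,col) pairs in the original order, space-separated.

Step 1: ant0:(3,0)->N->(2,0) | ant1:(4,4)->N->(3,4)
  grid max=2 at (0,0)
Step 2: ant0:(2,0)->N->(1,0) | ant1:(3,4)->N->(2,4)
  grid max=1 at (0,0)
Step 3: ant0:(1,0)->N->(0,0) | ant1:(2,4)->N->(1,4)
  grid max=2 at (0,0)
Step 4: ant0:(0,0)->E->(0,1) | ant1:(1,4)->N->(0,4)
  grid max=1 at (0,0)
Step 5: ant0:(0,1)->W->(0,0) | ant1:(0,4)->S->(1,4)
  grid max=2 at (0,0)
Step 6: ant0:(0,0)->E->(0,1) | ant1:(1,4)->N->(0,4)
  grid max=1 at (0,0)

(0,1) (0,4)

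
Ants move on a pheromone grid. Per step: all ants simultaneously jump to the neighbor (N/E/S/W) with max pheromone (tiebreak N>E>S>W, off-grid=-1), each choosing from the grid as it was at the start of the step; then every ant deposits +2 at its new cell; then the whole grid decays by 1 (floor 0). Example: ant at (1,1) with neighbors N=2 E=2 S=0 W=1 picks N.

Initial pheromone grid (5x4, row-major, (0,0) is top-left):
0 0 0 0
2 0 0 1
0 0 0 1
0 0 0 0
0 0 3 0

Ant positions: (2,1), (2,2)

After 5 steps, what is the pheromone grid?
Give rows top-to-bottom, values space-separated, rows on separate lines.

After step 1: ants at (1,1),(2,3)
  0 0 0 0
  1 1 0 0
  0 0 0 2
  0 0 0 0
  0 0 2 0
After step 2: ants at (1,0),(1,3)
  0 0 0 0
  2 0 0 1
  0 0 0 1
  0 0 0 0
  0 0 1 0
After step 3: ants at (0,0),(2,3)
  1 0 0 0
  1 0 0 0
  0 0 0 2
  0 0 0 0
  0 0 0 0
After step 4: ants at (1,0),(1,3)
  0 0 0 0
  2 0 0 1
  0 0 0 1
  0 0 0 0
  0 0 0 0
After step 5: ants at (0,0),(2,3)
  1 0 0 0
  1 0 0 0
  0 0 0 2
  0 0 0 0
  0 0 0 0

1 0 0 0
1 0 0 0
0 0 0 2
0 0 0 0
0 0 0 0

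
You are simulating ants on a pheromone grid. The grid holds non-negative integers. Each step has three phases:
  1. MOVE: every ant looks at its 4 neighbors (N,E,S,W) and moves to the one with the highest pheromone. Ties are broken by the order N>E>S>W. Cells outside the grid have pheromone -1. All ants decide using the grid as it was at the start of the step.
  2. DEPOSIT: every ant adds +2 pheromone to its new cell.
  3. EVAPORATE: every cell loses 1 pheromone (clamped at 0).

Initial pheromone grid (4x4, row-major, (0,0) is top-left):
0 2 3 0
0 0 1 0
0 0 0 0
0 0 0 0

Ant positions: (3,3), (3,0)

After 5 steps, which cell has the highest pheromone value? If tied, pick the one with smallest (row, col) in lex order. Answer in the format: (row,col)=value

Step 1: ant0:(3,3)->N->(2,3) | ant1:(3,0)->N->(2,0)
  grid max=2 at (0,2)
Step 2: ant0:(2,3)->N->(1,3) | ant1:(2,0)->N->(1,0)
  grid max=1 at (0,2)
Step 3: ant0:(1,3)->N->(0,3) | ant1:(1,0)->N->(0,0)
  grid max=1 at (0,0)
Step 4: ant0:(0,3)->S->(1,3) | ant1:(0,0)->E->(0,1)
  grid max=1 at (0,1)
Step 5: ant0:(1,3)->N->(0,3) | ant1:(0,1)->E->(0,2)
  grid max=1 at (0,2)
Final grid:
  0 0 1 1
  0 0 0 0
  0 0 0 0
  0 0 0 0
Max pheromone 1 at (0,2)

Answer: (0,2)=1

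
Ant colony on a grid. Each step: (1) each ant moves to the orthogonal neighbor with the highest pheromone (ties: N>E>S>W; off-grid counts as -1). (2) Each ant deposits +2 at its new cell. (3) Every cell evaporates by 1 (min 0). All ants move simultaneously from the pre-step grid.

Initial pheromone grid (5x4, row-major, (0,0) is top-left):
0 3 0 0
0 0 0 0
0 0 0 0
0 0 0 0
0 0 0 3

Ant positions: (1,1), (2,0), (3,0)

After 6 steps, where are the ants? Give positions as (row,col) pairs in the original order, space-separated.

Step 1: ant0:(1,1)->N->(0,1) | ant1:(2,0)->N->(1,0) | ant2:(3,0)->N->(2,0)
  grid max=4 at (0,1)
Step 2: ant0:(0,1)->E->(0,2) | ant1:(1,0)->S->(2,0) | ant2:(2,0)->N->(1,0)
  grid max=3 at (0,1)
Step 3: ant0:(0,2)->W->(0,1) | ant1:(2,0)->N->(1,0) | ant2:(1,0)->S->(2,0)
  grid max=4 at (0,1)
Step 4: ant0:(0,1)->E->(0,2) | ant1:(1,0)->S->(2,0) | ant2:(2,0)->N->(1,0)
  grid max=4 at (1,0)
Step 5: ant0:(0,2)->W->(0,1) | ant1:(2,0)->N->(1,0) | ant2:(1,0)->S->(2,0)
  grid max=5 at (1,0)
Step 6: ant0:(0,1)->E->(0,2) | ant1:(1,0)->S->(2,0) | ant2:(2,0)->N->(1,0)
  grid max=6 at (1,0)

(0,2) (2,0) (1,0)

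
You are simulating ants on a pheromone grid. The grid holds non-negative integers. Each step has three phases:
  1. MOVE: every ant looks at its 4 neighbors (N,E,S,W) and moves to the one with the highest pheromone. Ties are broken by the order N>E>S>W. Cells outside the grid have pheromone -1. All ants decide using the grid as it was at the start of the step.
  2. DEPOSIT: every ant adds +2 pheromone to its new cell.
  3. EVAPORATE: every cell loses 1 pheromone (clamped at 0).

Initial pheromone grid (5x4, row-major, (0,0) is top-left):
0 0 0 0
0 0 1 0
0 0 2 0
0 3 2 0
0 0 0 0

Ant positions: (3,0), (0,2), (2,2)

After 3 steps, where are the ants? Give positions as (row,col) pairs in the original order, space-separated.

Step 1: ant0:(3,0)->E->(3,1) | ant1:(0,2)->S->(1,2) | ant2:(2,2)->S->(3,2)
  grid max=4 at (3,1)
Step 2: ant0:(3,1)->E->(3,2) | ant1:(1,2)->S->(2,2) | ant2:(3,2)->W->(3,1)
  grid max=5 at (3,1)
Step 3: ant0:(3,2)->W->(3,1) | ant1:(2,2)->S->(3,2) | ant2:(3,1)->E->(3,2)
  grid max=7 at (3,2)

(3,1) (3,2) (3,2)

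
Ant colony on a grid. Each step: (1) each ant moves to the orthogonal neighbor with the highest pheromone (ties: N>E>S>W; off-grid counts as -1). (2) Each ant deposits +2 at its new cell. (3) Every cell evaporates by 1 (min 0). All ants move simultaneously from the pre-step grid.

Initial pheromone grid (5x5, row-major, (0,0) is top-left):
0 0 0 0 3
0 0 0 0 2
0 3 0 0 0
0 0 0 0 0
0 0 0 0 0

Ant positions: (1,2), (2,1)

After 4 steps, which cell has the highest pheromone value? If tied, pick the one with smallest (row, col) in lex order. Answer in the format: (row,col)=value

Step 1: ant0:(1,2)->N->(0,2) | ant1:(2,1)->N->(1,1)
  grid max=2 at (0,4)
Step 2: ant0:(0,2)->E->(0,3) | ant1:(1,1)->S->(2,1)
  grid max=3 at (2,1)
Step 3: ant0:(0,3)->E->(0,4) | ant1:(2,1)->N->(1,1)
  grid max=2 at (0,4)
Step 4: ant0:(0,4)->S->(1,4) | ant1:(1,1)->S->(2,1)
  grid max=3 at (2,1)
Final grid:
  0 0 0 0 1
  0 0 0 0 1
  0 3 0 0 0
  0 0 0 0 0
  0 0 0 0 0
Max pheromone 3 at (2,1)

Answer: (2,1)=3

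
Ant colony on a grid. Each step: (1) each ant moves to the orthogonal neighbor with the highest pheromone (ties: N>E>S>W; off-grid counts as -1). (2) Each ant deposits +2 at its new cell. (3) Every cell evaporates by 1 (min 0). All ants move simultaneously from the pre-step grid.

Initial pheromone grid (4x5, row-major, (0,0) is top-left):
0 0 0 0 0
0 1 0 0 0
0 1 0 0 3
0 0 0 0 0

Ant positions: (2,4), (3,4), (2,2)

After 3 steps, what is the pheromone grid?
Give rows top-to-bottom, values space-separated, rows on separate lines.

After step 1: ants at (1,4),(2,4),(2,1)
  0 0 0 0 0
  0 0 0 0 1
  0 2 0 0 4
  0 0 0 0 0
After step 2: ants at (2,4),(1,4),(1,1)
  0 0 0 0 0
  0 1 0 0 2
  0 1 0 0 5
  0 0 0 0 0
After step 3: ants at (1,4),(2,4),(2,1)
  0 0 0 0 0
  0 0 0 0 3
  0 2 0 0 6
  0 0 0 0 0

0 0 0 0 0
0 0 0 0 3
0 2 0 0 6
0 0 0 0 0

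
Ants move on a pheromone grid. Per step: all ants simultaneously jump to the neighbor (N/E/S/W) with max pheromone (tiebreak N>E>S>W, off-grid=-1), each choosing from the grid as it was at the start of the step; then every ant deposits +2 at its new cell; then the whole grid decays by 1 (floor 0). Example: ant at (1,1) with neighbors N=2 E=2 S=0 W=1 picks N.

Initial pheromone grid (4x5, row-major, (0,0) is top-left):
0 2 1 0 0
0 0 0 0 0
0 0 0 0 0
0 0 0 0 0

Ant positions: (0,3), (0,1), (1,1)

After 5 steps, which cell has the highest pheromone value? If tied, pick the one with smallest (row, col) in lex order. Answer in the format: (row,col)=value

Answer: (0,2)=12

Derivation:
Step 1: ant0:(0,3)->W->(0,2) | ant1:(0,1)->E->(0,2) | ant2:(1,1)->N->(0,1)
  grid max=4 at (0,2)
Step 2: ant0:(0,2)->W->(0,1) | ant1:(0,2)->W->(0,1) | ant2:(0,1)->E->(0,2)
  grid max=6 at (0,1)
Step 3: ant0:(0,1)->E->(0,2) | ant1:(0,1)->E->(0,2) | ant2:(0,2)->W->(0,1)
  grid max=8 at (0,2)
Step 4: ant0:(0,2)->W->(0,1) | ant1:(0,2)->W->(0,1) | ant2:(0,1)->E->(0,2)
  grid max=10 at (0,1)
Step 5: ant0:(0,1)->E->(0,2) | ant1:(0,1)->E->(0,2) | ant2:(0,2)->W->(0,1)
  grid max=12 at (0,2)
Final grid:
  0 11 12 0 0
  0 0 0 0 0
  0 0 0 0 0
  0 0 0 0 0
Max pheromone 12 at (0,2)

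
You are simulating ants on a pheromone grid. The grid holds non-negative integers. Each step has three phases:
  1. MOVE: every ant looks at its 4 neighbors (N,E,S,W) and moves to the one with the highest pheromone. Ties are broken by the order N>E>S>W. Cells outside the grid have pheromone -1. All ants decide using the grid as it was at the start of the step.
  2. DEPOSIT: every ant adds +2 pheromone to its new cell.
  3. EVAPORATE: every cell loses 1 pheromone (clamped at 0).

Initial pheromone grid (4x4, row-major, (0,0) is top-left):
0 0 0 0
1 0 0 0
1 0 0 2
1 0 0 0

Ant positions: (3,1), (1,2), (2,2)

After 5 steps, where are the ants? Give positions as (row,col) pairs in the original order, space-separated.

Step 1: ant0:(3,1)->W->(3,0) | ant1:(1,2)->N->(0,2) | ant2:(2,2)->E->(2,3)
  grid max=3 at (2,3)
Step 2: ant0:(3,0)->N->(2,0) | ant1:(0,2)->E->(0,3) | ant2:(2,3)->N->(1,3)
  grid max=2 at (2,3)
Step 3: ant0:(2,0)->S->(3,0) | ant1:(0,3)->S->(1,3) | ant2:(1,3)->S->(2,3)
  grid max=3 at (2,3)
Step 4: ant0:(3,0)->N->(2,0) | ant1:(1,3)->S->(2,3) | ant2:(2,3)->N->(1,3)
  grid max=4 at (2,3)
Step 5: ant0:(2,0)->S->(3,0) | ant1:(2,3)->N->(1,3) | ant2:(1,3)->S->(2,3)
  grid max=5 at (2,3)

(3,0) (1,3) (2,3)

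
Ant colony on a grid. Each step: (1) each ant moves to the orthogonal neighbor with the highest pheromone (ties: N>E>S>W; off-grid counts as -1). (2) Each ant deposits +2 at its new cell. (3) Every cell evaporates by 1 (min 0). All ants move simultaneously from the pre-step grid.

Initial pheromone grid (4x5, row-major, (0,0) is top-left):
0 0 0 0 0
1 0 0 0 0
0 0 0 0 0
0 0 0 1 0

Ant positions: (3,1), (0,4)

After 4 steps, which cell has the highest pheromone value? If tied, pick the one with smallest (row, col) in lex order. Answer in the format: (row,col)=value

Answer: (0,2)=1

Derivation:
Step 1: ant0:(3,1)->N->(2,1) | ant1:(0,4)->S->(1,4)
  grid max=1 at (1,4)
Step 2: ant0:(2,1)->N->(1,1) | ant1:(1,4)->N->(0,4)
  grid max=1 at (0,4)
Step 3: ant0:(1,1)->N->(0,1) | ant1:(0,4)->S->(1,4)
  grid max=1 at (0,1)
Step 4: ant0:(0,1)->E->(0,2) | ant1:(1,4)->N->(0,4)
  grid max=1 at (0,2)
Final grid:
  0 0 1 0 1
  0 0 0 0 0
  0 0 0 0 0
  0 0 0 0 0
Max pheromone 1 at (0,2)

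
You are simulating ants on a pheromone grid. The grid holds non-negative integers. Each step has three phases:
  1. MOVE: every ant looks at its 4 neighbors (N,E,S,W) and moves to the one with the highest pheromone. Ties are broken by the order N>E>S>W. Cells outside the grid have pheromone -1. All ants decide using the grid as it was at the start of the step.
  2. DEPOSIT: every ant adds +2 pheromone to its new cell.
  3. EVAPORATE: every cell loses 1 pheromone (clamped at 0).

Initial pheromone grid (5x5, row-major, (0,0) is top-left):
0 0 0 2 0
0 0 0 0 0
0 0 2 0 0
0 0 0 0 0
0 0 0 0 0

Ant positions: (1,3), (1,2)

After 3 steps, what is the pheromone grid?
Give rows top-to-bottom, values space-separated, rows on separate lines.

After step 1: ants at (0,3),(2,2)
  0 0 0 3 0
  0 0 0 0 0
  0 0 3 0 0
  0 0 0 0 0
  0 0 0 0 0
After step 2: ants at (0,4),(1,2)
  0 0 0 2 1
  0 0 1 0 0
  0 0 2 0 0
  0 0 0 0 0
  0 0 0 0 0
After step 3: ants at (0,3),(2,2)
  0 0 0 3 0
  0 0 0 0 0
  0 0 3 0 0
  0 0 0 0 0
  0 0 0 0 0

0 0 0 3 0
0 0 0 0 0
0 0 3 0 0
0 0 0 0 0
0 0 0 0 0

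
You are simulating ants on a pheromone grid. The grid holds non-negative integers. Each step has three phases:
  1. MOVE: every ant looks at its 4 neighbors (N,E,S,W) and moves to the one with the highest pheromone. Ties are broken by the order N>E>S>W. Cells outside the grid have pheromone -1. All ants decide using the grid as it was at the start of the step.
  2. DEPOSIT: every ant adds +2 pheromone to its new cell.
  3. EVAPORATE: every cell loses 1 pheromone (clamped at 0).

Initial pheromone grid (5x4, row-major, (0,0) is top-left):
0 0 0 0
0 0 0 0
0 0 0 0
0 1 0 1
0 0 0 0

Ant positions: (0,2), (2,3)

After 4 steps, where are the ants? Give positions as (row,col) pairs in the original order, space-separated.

Step 1: ant0:(0,2)->E->(0,3) | ant1:(2,3)->S->(3,3)
  grid max=2 at (3,3)
Step 2: ant0:(0,3)->S->(1,3) | ant1:(3,3)->N->(2,3)
  grid max=1 at (1,3)
Step 3: ant0:(1,3)->S->(2,3) | ant1:(2,3)->N->(1,3)
  grid max=2 at (1,3)
Step 4: ant0:(2,3)->N->(1,3) | ant1:(1,3)->S->(2,3)
  grid max=3 at (1,3)

(1,3) (2,3)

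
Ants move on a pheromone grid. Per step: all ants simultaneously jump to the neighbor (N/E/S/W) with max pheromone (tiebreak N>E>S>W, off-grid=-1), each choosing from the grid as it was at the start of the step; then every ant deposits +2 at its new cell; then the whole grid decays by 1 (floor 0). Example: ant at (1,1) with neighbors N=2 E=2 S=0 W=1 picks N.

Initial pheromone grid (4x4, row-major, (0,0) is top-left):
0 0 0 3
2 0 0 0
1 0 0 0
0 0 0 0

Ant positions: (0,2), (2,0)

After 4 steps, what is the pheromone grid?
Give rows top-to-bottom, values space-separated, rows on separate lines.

After step 1: ants at (0,3),(1,0)
  0 0 0 4
  3 0 0 0
  0 0 0 0
  0 0 0 0
After step 2: ants at (1,3),(0,0)
  1 0 0 3
  2 0 0 1
  0 0 0 0
  0 0 0 0
After step 3: ants at (0,3),(1,0)
  0 0 0 4
  3 0 0 0
  0 0 0 0
  0 0 0 0
After step 4: ants at (1,3),(0,0)
  1 0 0 3
  2 0 0 1
  0 0 0 0
  0 0 0 0

1 0 0 3
2 0 0 1
0 0 0 0
0 0 0 0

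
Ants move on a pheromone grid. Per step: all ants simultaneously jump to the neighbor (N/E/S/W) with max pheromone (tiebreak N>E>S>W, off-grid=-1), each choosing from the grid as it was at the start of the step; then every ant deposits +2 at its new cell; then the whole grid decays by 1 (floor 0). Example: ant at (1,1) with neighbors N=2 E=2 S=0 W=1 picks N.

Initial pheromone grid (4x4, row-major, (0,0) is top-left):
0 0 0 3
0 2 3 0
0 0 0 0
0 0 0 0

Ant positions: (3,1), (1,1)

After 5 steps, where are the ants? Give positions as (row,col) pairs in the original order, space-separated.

Step 1: ant0:(3,1)->N->(2,1) | ant1:(1,1)->E->(1,2)
  grid max=4 at (1,2)
Step 2: ant0:(2,1)->N->(1,1) | ant1:(1,2)->W->(1,1)
  grid max=4 at (1,1)
Step 3: ant0:(1,1)->E->(1,2) | ant1:(1,1)->E->(1,2)
  grid max=6 at (1,2)
Step 4: ant0:(1,2)->W->(1,1) | ant1:(1,2)->W->(1,1)
  grid max=6 at (1,1)
Step 5: ant0:(1,1)->E->(1,2) | ant1:(1,1)->E->(1,2)
  grid max=8 at (1,2)

(1,2) (1,2)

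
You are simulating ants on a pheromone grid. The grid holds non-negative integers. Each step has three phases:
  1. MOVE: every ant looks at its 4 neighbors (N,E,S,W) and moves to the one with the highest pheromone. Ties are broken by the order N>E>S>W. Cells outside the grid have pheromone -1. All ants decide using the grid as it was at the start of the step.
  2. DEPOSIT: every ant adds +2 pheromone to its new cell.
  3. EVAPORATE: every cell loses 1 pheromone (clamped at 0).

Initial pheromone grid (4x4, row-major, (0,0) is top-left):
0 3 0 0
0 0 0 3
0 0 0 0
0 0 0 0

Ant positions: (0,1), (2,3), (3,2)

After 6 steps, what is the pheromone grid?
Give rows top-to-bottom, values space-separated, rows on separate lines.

After step 1: ants at (0,2),(1,3),(2,2)
  0 2 1 0
  0 0 0 4
  0 0 1 0
  0 0 0 0
After step 2: ants at (0,1),(0,3),(1,2)
  0 3 0 1
  0 0 1 3
  0 0 0 0
  0 0 0 0
After step 3: ants at (0,2),(1,3),(1,3)
  0 2 1 0
  0 0 0 6
  0 0 0 0
  0 0 0 0
After step 4: ants at (0,1),(0,3),(0,3)
  0 3 0 3
  0 0 0 5
  0 0 0 0
  0 0 0 0
After step 5: ants at (0,2),(1,3),(1,3)
  0 2 1 2
  0 0 0 8
  0 0 0 0
  0 0 0 0
After step 6: ants at (0,3),(0,3),(0,3)
  0 1 0 7
  0 0 0 7
  0 0 0 0
  0 0 0 0

0 1 0 7
0 0 0 7
0 0 0 0
0 0 0 0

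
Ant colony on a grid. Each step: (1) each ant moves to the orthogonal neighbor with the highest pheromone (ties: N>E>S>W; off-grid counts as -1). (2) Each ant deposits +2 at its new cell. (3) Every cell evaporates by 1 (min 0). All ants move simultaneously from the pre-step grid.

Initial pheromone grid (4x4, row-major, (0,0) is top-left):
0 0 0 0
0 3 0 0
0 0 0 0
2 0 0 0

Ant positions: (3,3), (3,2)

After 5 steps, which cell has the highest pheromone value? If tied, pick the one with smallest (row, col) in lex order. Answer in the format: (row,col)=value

Step 1: ant0:(3,3)->N->(2,3) | ant1:(3,2)->N->(2,2)
  grid max=2 at (1,1)
Step 2: ant0:(2,3)->W->(2,2) | ant1:(2,2)->E->(2,3)
  grid max=2 at (2,2)
Step 3: ant0:(2,2)->E->(2,3) | ant1:(2,3)->W->(2,2)
  grid max=3 at (2,2)
Step 4: ant0:(2,3)->W->(2,2) | ant1:(2,2)->E->(2,3)
  grid max=4 at (2,2)
Step 5: ant0:(2,2)->E->(2,3) | ant1:(2,3)->W->(2,2)
  grid max=5 at (2,2)
Final grid:
  0 0 0 0
  0 0 0 0
  0 0 5 5
  0 0 0 0
Max pheromone 5 at (2,2)

Answer: (2,2)=5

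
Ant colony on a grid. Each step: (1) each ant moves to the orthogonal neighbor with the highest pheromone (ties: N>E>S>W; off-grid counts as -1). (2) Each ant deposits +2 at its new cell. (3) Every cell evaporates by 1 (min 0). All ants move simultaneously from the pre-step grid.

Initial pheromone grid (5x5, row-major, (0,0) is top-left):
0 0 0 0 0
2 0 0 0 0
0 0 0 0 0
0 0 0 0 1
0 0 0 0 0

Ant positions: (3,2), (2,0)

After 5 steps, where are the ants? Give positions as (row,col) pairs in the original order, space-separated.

Step 1: ant0:(3,2)->N->(2,2) | ant1:(2,0)->N->(1,0)
  grid max=3 at (1,0)
Step 2: ant0:(2,2)->N->(1,2) | ant1:(1,0)->N->(0,0)
  grid max=2 at (1,0)
Step 3: ant0:(1,2)->N->(0,2) | ant1:(0,0)->S->(1,0)
  grid max=3 at (1,0)
Step 4: ant0:(0,2)->E->(0,3) | ant1:(1,0)->N->(0,0)
  grid max=2 at (1,0)
Step 5: ant0:(0,3)->E->(0,4) | ant1:(0,0)->S->(1,0)
  grid max=3 at (1,0)

(0,4) (1,0)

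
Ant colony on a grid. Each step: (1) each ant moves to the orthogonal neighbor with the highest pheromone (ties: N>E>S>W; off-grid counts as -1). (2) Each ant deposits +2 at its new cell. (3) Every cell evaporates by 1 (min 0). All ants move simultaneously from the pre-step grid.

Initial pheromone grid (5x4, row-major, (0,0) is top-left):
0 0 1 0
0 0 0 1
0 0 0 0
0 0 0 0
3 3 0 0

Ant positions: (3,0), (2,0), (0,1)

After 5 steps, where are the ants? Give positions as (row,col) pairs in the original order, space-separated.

Step 1: ant0:(3,0)->S->(4,0) | ant1:(2,0)->N->(1,0) | ant2:(0,1)->E->(0,2)
  grid max=4 at (4,0)
Step 2: ant0:(4,0)->E->(4,1) | ant1:(1,0)->N->(0,0) | ant2:(0,2)->E->(0,3)
  grid max=3 at (4,0)
Step 3: ant0:(4,1)->W->(4,0) | ant1:(0,0)->E->(0,1) | ant2:(0,3)->W->(0,2)
  grid max=4 at (4,0)
Step 4: ant0:(4,0)->E->(4,1) | ant1:(0,1)->E->(0,2) | ant2:(0,2)->W->(0,1)
  grid max=3 at (0,2)
Step 5: ant0:(4,1)->W->(4,0) | ant1:(0,2)->W->(0,1) | ant2:(0,1)->E->(0,2)
  grid max=4 at (0,2)

(4,0) (0,1) (0,2)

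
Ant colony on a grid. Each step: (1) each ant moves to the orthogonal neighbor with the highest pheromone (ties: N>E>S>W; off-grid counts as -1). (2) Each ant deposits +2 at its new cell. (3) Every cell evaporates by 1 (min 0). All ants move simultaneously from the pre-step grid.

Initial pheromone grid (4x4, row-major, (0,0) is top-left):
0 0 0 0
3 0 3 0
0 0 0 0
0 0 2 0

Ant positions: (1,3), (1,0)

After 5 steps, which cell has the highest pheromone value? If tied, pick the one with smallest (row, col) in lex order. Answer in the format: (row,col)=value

Step 1: ant0:(1,3)->W->(1,2) | ant1:(1,0)->N->(0,0)
  grid max=4 at (1,2)
Step 2: ant0:(1,2)->N->(0,2) | ant1:(0,0)->S->(1,0)
  grid max=3 at (1,0)
Step 3: ant0:(0,2)->S->(1,2) | ant1:(1,0)->N->(0,0)
  grid max=4 at (1,2)
Step 4: ant0:(1,2)->N->(0,2) | ant1:(0,0)->S->(1,0)
  grid max=3 at (1,0)
Step 5: ant0:(0,2)->S->(1,2) | ant1:(1,0)->N->(0,0)
  grid max=4 at (1,2)
Final grid:
  1 0 0 0
  2 0 4 0
  0 0 0 0
  0 0 0 0
Max pheromone 4 at (1,2)

Answer: (1,2)=4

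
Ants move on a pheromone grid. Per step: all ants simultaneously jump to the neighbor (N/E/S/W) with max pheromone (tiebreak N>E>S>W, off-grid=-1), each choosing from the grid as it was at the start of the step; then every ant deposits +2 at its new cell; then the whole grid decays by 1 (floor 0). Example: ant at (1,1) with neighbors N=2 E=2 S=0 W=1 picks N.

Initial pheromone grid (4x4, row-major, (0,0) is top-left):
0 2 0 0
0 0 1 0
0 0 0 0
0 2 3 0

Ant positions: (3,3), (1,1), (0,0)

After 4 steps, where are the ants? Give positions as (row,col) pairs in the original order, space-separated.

Step 1: ant0:(3,3)->W->(3,2) | ant1:(1,1)->N->(0,1) | ant2:(0,0)->E->(0,1)
  grid max=5 at (0,1)
Step 2: ant0:(3,2)->W->(3,1) | ant1:(0,1)->E->(0,2) | ant2:(0,1)->E->(0,2)
  grid max=4 at (0,1)
Step 3: ant0:(3,1)->E->(3,2) | ant1:(0,2)->W->(0,1) | ant2:(0,2)->W->(0,1)
  grid max=7 at (0,1)
Step 4: ant0:(3,2)->W->(3,1) | ant1:(0,1)->E->(0,2) | ant2:(0,1)->E->(0,2)
  grid max=6 at (0,1)

(3,1) (0,2) (0,2)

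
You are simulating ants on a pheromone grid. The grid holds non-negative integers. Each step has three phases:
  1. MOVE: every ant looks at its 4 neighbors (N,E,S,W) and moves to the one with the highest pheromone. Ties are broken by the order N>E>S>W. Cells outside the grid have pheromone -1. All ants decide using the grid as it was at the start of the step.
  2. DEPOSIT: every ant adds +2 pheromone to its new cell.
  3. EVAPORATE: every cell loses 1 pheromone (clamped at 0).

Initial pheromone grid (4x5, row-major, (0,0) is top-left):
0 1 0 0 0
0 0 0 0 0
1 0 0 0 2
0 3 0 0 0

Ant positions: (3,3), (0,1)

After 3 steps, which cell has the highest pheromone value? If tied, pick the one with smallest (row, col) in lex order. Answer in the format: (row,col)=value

Step 1: ant0:(3,3)->N->(2,3) | ant1:(0,1)->E->(0,2)
  grid max=2 at (3,1)
Step 2: ant0:(2,3)->E->(2,4) | ant1:(0,2)->E->(0,3)
  grid max=2 at (2,4)
Step 3: ant0:(2,4)->N->(1,4) | ant1:(0,3)->E->(0,4)
  grid max=1 at (0,4)
Final grid:
  0 0 0 0 1
  0 0 0 0 1
  0 0 0 0 1
  0 0 0 0 0
Max pheromone 1 at (0,4)

Answer: (0,4)=1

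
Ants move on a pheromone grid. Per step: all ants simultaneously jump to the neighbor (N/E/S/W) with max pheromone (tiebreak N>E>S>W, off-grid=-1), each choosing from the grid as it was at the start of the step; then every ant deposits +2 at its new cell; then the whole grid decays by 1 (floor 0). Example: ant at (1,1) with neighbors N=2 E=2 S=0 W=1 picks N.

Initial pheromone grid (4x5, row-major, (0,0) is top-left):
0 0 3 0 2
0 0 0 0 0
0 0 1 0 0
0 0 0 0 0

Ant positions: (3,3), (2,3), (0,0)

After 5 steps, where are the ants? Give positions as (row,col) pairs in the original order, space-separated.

Step 1: ant0:(3,3)->N->(2,3) | ant1:(2,3)->W->(2,2) | ant2:(0,0)->E->(0,1)
  grid max=2 at (0,2)
Step 2: ant0:(2,3)->W->(2,2) | ant1:(2,2)->E->(2,3) | ant2:(0,1)->E->(0,2)
  grid max=3 at (0,2)
Step 3: ant0:(2,2)->E->(2,3) | ant1:(2,3)->W->(2,2) | ant2:(0,2)->E->(0,3)
  grid max=4 at (2,2)
Step 4: ant0:(2,3)->W->(2,2) | ant1:(2,2)->E->(2,3) | ant2:(0,3)->W->(0,2)
  grid max=5 at (2,2)
Step 5: ant0:(2,2)->E->(2,3) | ant1:(2,3)->W->(2,2) | ant2:(0,2)->E->(0,3)
  grid max=6 at (2,2)

(2,3) (2,2) (0,3)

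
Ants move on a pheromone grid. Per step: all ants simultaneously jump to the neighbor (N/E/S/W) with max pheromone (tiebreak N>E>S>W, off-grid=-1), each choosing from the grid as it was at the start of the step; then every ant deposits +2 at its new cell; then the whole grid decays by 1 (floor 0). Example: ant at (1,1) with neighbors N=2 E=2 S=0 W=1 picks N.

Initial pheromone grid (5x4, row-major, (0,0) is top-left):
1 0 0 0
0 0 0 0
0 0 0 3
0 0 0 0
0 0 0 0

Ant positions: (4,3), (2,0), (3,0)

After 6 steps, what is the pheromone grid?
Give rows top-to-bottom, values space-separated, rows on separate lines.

After step 1: ants at (3,3),(1,0),(2,0)
  0 0 0 0
  1 0 0 0
  1 0 0 2
  0 0 0 1
  0 0 0 0
After step 2: ants at (2,3),(2,0),(1,0)
  0 0 0 0
  2 0 0 0
  2 0 0 3
  0 0 0 0
  0 0 0 0
After step 3: ants at (1,3),(1,0),(2,0)
  0 0 0 0
  3 0 0 1
  3 0 0 2
  0 0 0 0
  0 0 0 0
After step 4: ants at (2,3),(2,0),(1,0)
  0 0 0 0
  4 0 0 0
  4 0 0 3
  0 0 0 0
  0 0 0 0
After step 5: ants at (1,3),(1,0),(2,0)
  0 0 0 0
  5 0 0 1
  5 0 0 2
  0 0 0 0
  0 0 0 0
After step 6: ants at (2,3),(2,0),(1,0)
  0 0 0 0
  6 0 0 0
  6 0 0 3
  0 0 0 0
  0 0 0 0

0 0 0 0
6 0 0 0
6 0 0 3
0 0 0 0
0 0 0 0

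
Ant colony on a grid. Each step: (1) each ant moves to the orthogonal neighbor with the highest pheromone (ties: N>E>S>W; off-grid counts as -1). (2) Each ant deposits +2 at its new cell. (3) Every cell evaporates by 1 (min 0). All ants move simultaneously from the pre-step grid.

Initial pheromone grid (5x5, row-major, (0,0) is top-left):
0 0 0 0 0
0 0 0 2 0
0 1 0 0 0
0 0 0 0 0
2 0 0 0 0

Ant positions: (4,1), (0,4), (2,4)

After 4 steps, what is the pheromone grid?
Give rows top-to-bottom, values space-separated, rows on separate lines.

After step 1: ants at (4,0),(1,4),(1,4)
  0 0 0 0 0
  0 0 0 1 3
  0 0 0 0 0
  0 0 0 0 0
  3 0 0 0 0
After step 2: ants at (3,0),(1,3),(1,3)
  0 0 0 0 0
  0 0 0 4 2
  0 0 0 0 0
  1 0 0 0 0
  2 0 0 0 0
After step 3: ants at (4,0),(1,4),(1,4)
  0 0 0 0 0
  0 0 0 3 5
  0 0 0 0 0
  0 0 0 0 0
  3 0 0 0 0
After step 4: ants at (3,0),(1,3),(1,3)
  0 0 0 0 0
  0 0 0 6 4
  0 0 0 0 0
  1 0 0 0 0
  2 0 0 0 0

0 0 0 0 0
0 0 0 6 4
0 0 0 0 0
1 0 0 0 0
2 0 0 0 0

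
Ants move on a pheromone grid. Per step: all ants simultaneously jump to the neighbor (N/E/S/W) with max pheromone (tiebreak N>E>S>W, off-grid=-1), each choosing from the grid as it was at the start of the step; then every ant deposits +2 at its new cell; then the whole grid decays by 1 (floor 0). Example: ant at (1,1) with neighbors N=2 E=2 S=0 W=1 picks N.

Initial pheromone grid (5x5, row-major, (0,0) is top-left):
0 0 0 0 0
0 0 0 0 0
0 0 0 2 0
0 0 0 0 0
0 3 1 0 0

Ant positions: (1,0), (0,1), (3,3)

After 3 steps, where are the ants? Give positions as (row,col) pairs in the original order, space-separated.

Step 1: ant0:(1,0)->N->(0,0) | ant1:(0,1)->E->(0,2) | ant2:(3,3)->N->(2,3)
  grid max=3 at (2,3)
Step 2: ant0:(0,0)->E->(0,1) | ant1:(0,2)->E->(0,3) | ant2:(2,3)->N->(1,3)
  grid max=2 at (2,3)
Step 3: ant0:(0,1)->E->(0,2) | ant1:(0,3)->S->(1,3) | ant2:(1,3)->S->(2,3)
  grid max=3 at (2,3)

(0,2) (1,3) (2,3)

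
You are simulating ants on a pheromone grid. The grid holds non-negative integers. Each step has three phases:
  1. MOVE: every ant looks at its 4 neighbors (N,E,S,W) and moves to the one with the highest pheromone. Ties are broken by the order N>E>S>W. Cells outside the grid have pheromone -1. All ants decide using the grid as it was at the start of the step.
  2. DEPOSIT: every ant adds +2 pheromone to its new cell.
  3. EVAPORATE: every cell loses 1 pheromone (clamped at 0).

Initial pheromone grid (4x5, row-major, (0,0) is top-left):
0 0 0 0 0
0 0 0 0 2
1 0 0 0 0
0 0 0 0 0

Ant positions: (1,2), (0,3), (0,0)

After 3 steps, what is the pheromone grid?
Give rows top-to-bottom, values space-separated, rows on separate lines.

After step 1: ants at (0,2),(0,4),(0,1)
  0 1 1 0 1
  0 0 0 0 1
  0 0 0 0 0
  0 0 0 0 0
After step 2: ants at (0,1),(1,4),(0,2)
  0 2 2 0 0
  0 0 0 0 2
  0 0 0 0 0
  0 0 0 0 0
After step 3: ants at (0,2),(0,4),(0,1)
  0 3 3 0 1
  0 0 0 0 1
  0 0 0 0 0
  0 0 0 0 0

0 3 3 0 1
0 0 0 0 1
0 0 0 0 0
0 0 0 0 0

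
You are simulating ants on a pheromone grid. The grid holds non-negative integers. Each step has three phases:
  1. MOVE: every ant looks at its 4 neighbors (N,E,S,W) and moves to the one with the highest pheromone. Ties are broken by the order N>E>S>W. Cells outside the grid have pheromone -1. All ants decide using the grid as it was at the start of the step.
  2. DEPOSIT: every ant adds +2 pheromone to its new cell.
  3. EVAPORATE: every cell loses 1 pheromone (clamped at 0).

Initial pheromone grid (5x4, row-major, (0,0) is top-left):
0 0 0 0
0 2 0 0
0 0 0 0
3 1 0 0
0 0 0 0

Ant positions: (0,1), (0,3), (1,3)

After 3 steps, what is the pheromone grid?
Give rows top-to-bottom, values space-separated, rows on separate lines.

After step 1: ants at (1,1),(1,3),(0,3)
  0 0 0 1
  0 3 0 1
  0 0 0 0
  2 0 0 0
  0 0 0 0
After step 2: ants at (0,1),(0,3),(1,3)
  0 1 0 2
  0 2 0 2
  0 0 0 0
  1 0 0 0
  0 0 0 0
After step 3: ants at (1,1),(1,3),(0,3)
  0 0 0 3
  0 3 0 3
  0 0 0 0
  0 0 0 0
  0 0 0 0

0 0 0 3
0 3 0 3
0 0 0 0
0 0 0 0
0 0 0 0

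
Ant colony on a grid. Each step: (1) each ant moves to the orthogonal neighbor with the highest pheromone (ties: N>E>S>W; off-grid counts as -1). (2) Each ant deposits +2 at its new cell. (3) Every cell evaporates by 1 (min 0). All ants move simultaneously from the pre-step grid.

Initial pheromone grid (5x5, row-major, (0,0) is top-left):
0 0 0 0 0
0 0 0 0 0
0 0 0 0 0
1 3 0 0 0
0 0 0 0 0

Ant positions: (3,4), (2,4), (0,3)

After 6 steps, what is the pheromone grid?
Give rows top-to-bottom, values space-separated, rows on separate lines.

After step 1: ants at (2,4),(1,4),(0,4)
  0 0 0 0 1
  0 0 0 0 1
  0 0 0 0 1
  0 2 0 0 0
  0 0 0 0 0
After step 2: ants at (1,4),(0,4),(1,4)
  0 0 0 0 2
  0 0 0 0 4
  0 0 0 0 0
  0 1 0 0 0
  0 0 0 0 0
After step 3: ants at (0,4),(1,4),(0,4)
  0 0 0 0 5
  0 0 0 0 5
  0 0 0 0 0
  0 0 0 0 0
  0 0 0 0 0
After step 4: ants at (1,4),(0,4),(1,4)
  0 0 0 0 6
  0 0 0 0 8
  0 0 0 0 0
  0 0 0 0 0
  0 0 0 0 0
After step 5: ants at (0,4),(1,4),(0,4)
  0 0 0 0 9
  0 0 0 0 9
  0 0 0 0 0
  0 0 0 0 0
  0 0 0 0 0
After step 6: ants at (1,4),(0,4),(1,4)
  0 0 0 0 10
  0 0 0 0 12
  0 0 0 0 0
  0 0 0 0 0
  0 0 0 0 0

0 0 0 0 10
0 0 0 0 12
0 0 0 0 0
0 0 0 0 0
0 0 0 0 0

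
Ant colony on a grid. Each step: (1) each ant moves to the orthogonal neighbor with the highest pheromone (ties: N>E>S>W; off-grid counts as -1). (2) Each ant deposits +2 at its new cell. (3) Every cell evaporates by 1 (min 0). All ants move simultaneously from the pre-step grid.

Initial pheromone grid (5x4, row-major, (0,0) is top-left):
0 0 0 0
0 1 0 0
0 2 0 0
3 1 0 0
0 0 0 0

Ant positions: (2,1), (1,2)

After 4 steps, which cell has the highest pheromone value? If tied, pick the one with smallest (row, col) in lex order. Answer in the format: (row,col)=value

Answer: (2,1)=6

Derivation:
Step 1: ant0:(2,1)->N->(1,1) | ant1:(1,2)->W->(1,1)
  grid max=4 at (1,1)
Step 2: ant0:(1,1)->S->(2,1) | ant1:(1,1)->S->(2,1)
  grid max=4 at (2,1)
Step 3: ant0:(2,1)->N->(1,1) | ant1:(2,1)->N->(1,1)
  grid max=6 at (1,1)
Step 4: ant0:(1,1)->S->(2,1) | ant1:(1,1)->S->(2,1)
  grid max=6 at (2,1)
Final grid:
  0 0 0 0
  0 5 0 0
  0 6 0 0
  0 0 0 0
  0 0 0 0
Max pheromone 6 at (2,1)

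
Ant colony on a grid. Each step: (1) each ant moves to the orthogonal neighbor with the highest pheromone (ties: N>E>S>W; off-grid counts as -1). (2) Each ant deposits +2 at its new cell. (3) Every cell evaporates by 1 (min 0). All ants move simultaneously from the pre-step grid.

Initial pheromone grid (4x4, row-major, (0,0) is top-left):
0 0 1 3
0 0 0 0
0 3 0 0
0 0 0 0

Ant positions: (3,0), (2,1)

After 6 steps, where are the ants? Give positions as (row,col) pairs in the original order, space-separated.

Step 1: ant0:(3,0)->N->(2,0) | ant1:(2,1)->N->(1,1)
  grid max=2 at (0,3)
Step 2: ant0:(2,0)->E->(2,1) | ant1:(1,1)->S->(2,1)
  grid max=5 at (2,1)
Step 3: ant0:(2,1)->N->(1,1) | ant1:(2,1)->N->(1,1)
  grid max=4 at (2,1)
Step 4: ant0:(1,1)->S->(2,1) | ant1:(1,1)->S->(2,1)
  grid max=7 at (2,1)
Step 5: ant0:(2,1)->N->(1,1) | ant1:(2,1)->N->(1,1)
  grid max=6 at (2,1)
Step 6: ant0:(1,1)->S->(2,1) | ant1:(1,1)->S->(2,1)
  grid max=9 at (2,1)

(2,1) (2,1)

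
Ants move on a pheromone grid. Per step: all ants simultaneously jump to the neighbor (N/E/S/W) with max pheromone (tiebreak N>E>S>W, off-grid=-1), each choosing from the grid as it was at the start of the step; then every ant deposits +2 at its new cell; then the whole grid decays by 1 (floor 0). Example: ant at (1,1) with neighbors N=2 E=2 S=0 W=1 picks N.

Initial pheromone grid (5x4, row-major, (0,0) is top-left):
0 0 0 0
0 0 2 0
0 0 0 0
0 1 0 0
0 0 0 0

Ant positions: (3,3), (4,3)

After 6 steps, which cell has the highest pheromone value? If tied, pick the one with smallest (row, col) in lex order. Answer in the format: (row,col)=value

Answer: (2,3)=6

Derivation:
Step 1: ant0:(3,3)->N->(2,3) | ant1:(4,3)->N->(3,3)
  grid max=1 at (1,2)
Step 2: ant0:(2,3)->S->(3,3) | ant1:(3,3)->N->(2,3)
  grid max=2 at (2,3)
Step 3: ant0:(3,3)->N->(2,3) | ant1:(2,3)->S->(3,3)
  grid max=3 at (2,3)
Step 4: ant0:(2,3)->S->(3,3) | ant1:(3,3)->N->(2,3)
  grid max=4 at (2,3)
Step 5: ant0:(3,3)->N->(2,3) | ant1:(2,3)->S->(3,3)
  grid max=5 at (2,3)
Step 6: ant0:(2,3)->S->(3,3) | ant1:(3,3)->N->(2,3)
  grid max=6 at (2,3)
Final grid:
  0 0 0 0
  0 0 0 0
  0 0 0 6
  0 0 0 6
  0 0 0 0
Max pheromone 6 at (2,3)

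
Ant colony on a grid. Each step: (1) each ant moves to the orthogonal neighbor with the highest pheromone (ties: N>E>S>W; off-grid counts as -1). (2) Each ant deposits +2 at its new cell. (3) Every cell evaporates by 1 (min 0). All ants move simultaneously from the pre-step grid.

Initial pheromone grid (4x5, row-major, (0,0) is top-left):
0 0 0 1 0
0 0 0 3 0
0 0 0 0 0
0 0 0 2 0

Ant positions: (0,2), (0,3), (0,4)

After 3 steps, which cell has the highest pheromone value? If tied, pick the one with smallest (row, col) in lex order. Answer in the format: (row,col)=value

Step 1: ant0:(0,2)->E->(0,3) | ant1:(0,3)->S->(1,3) | ant2:(0,4)->W->(0,3)
  grid max=4 at (0,3)
Step 2: ant0:(0,3)->S->(1,3) | ant1:(1,3)->N->(0,3) | ant2:(0,3)->S->(1,3)
  grid max=7 at (1,3)
Step 3: ant0:(1,3)->N->(0,3) | ant1:(0,3)->S->(1,3) | ant2:(1,3)->N->(0,3)
  grid max=8 at (0,3)
Final grid:
  0 0 0 8 0
  0 0 0 8 0
  0 0 0 0 0
  0 0 0 0 0
Max pheromone 8 at (0,3)

Answer: (0,3)=8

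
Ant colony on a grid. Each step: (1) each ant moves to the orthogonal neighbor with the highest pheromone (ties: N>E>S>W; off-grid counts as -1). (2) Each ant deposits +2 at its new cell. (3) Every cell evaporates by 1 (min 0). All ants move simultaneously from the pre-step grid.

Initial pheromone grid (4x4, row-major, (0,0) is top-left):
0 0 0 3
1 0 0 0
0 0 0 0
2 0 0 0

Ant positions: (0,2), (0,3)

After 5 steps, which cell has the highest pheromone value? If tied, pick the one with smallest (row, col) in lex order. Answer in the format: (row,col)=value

Step 1: ant0:(0,2)->E->(0,3) | ant1:(0,3)->S->(1,3)
  grid max=4 at (0,3)
Step 2: ant0:(0,3)->S->(1,3) | ant1:(1,3)->N->(0,3)
  grid max=5 at (0,3)
Step 3: ant0:(1,3)->N->(0,3) | ant1:(0,3)->S->(1,3)
  grid max=6 at (0,3)
Step 4: ant0:(0,3)->S->(1,3) | ant1:(1,3)->N->(0,3)
  grid max=7 at (0,3)
Step 5: ant0:(1,3)->N->(0,3) | ant1:(0,3)->S->(1,3)
  grid max=8 at (0,3)
Final grid:
  0 0 0 8
  0 0 0 5
  0 0 0 0
  0 0 0 0
Max pheromone 8 at (0,3)

Answer: (0,3)=8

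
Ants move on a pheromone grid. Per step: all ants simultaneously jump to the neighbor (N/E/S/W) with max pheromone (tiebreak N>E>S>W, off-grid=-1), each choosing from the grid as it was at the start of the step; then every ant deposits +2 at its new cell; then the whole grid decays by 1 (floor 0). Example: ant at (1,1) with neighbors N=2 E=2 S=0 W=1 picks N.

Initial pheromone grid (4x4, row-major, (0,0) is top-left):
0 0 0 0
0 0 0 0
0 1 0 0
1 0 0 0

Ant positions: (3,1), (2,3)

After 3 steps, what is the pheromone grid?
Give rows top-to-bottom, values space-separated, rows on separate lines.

After step 1: ants at (2,1),(1,3)
  0 0 0 0
  0 0 0 1
  0 2 0 0
  0 0 0 0
After step 2: ants at (1,1),(0,3)
  0 0 0 1
  0 1 0 0
  0 1 0 0
  0 0 0 0
After step 3: ants at (2,1),(1,3)
  0 0 0 0
  0 0 0 1
  0 2 0 0
  0 0 0 0

0 0 0 0
0 0 0 1
0 2 0 0
0 0 0 0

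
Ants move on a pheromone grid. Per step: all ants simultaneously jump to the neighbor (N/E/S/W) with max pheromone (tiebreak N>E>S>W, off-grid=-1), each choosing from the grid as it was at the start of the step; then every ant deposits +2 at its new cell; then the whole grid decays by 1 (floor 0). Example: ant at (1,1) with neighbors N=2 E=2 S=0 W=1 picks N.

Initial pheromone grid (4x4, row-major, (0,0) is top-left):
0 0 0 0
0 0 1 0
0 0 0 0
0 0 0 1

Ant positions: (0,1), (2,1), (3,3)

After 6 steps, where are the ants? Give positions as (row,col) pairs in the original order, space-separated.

Step 1: ant0:(0,1)->E->(0,2) | ant1:(2,1)->N->(1,1) | ant2:(3,3)->N->(2,3)
  grid max=1 at (0,2)
Step 2: ant0:(0,2)->E->(0,3) | ant1:(1,1)->N->(0,1) | ant2:(2,3)->N->(1,3)
  grid max=1 at (0,1)
Step 3: ant0:(0,3)->S->(1,3) | ant1:(0,1)->E->(0,2) | ant2:(1,3)->N->(0,3)
  grid max=2 at (0,3)
Step 4: ant0:(1,3)->N->(0,3) | ant1:(0,2)->E->(0,3) | ant2:(0,3)->S->(1,3)
  grid max=5 at (0,3)
Step 5: ant0:(0,3)->S->(1,3) | ant1:(0,3)->S->(1,3) | ant2:(1,3)->N->(0,3)
  grid max=6 at (0,3)
Step 6: ant0:(1,3)->N->(0,3) | ant1:(1,3)->N->(0,3) | ant2:(0,3)->S->(1,3)
  grid max=9 at (0,3)

(0,3) (0,3) (1,3)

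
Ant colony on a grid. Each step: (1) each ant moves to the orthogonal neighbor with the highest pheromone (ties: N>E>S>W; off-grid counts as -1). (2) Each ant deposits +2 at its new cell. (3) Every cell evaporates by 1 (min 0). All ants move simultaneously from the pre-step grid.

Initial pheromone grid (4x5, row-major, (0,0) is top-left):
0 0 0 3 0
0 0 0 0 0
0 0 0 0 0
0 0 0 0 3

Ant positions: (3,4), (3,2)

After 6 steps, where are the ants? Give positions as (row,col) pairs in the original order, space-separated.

Step 1: ant0:(3,4)->N->(2,4) | ant1:(3,2)->N->(2,2)
  grid max=2 at (0,3)
Step 2: ant0:(2,4)->S->(3,4) | ant1:(2,2)->N->(1,2)
  grid max=3 at (3,4)
Step 3: ant0:(3,4)->N->(2,4) | ant1:(1,2)->N->(0,2)
  grid max=2 at (3,4)
Step 4: ant0:(2,4)->S->(3,4) | ant1:(0,2)->E->(0,3)
  grid max=3 at (3,4)
Step 5: ant0:(3,4)->N->(2,4) | ant1:(0,3)->E->(0,4)
  grid max=2 at (3,4)
Step 6: ant0:(2,4)->S->(3,4) | ant1:(0,4)->S->(1,4)
  grid max=3 at (3,4)

(3,4) (1,4)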